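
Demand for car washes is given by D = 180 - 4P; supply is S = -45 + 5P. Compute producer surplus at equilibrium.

Equilibrium: 180 - 4P = -45 + 5P gives P* = 25, Q* = 80.
Supply starts at P = 9 (where S = 0).
PS = ½(25 − 9)(80) = 640.

Producer surplus = 640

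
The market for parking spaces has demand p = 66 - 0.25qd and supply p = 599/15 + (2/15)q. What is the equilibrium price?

Set the two price expressions equal: 66 - 0.25q = 599/15 + (2/15)q.
391/15 = (23/60)q, so q* = 68.
p* = 66 − (0.25)(68) = 49.

p* = 49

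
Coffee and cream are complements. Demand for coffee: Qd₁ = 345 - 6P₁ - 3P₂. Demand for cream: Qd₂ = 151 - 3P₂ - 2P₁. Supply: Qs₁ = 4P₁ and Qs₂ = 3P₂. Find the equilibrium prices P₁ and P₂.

P₁ = 539/18, P₂ = 410/27

Market 1: 345 - 6P₁ - 3P₂ = 4P₁ → 10P₁ + 3P₂ = 345.
Market 2: 6P₂ + 2P₁ = 151.
Eliminating P₂: 6×(1) − 3×(2) gives 54P₁ = 1617, so P₁ = 539/18.
Back-substitute into (2): P₂ = (151 − 2×539/18) / 6 = 410/27.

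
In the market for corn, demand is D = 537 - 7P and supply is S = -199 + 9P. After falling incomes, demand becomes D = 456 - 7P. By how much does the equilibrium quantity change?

Original equilibrium: P* = 46, Q* = 215.
New equilibrium: 456 - 7P = -199 + 9P, so 655 = 16P and P' = 40.9375; Q' = 456 − 7(40.9375) = 169.4375.
Change in quantity: 169.4375 − 215 = -45.5625.

ΔQ = -45.5625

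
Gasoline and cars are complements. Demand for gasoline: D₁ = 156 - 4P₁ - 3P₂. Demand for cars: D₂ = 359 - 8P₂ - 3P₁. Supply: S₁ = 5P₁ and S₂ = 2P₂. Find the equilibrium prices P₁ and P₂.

P₁ = 161/27, P₂ = 307/9

Market 1: 156 - 4P₁ - 3P₂ = 5P₁ → 9P₁ + 3P₂ = 156.
Market 2: 10P₂ + 3P₁ = 359.
Eliminating P₂: 10×(1) − 3×(2) gives 81P₁ = 483, so P₁ = 161/27.
Back-substitute into (2): P₂ = (359 − 3×161/27) / 10 = 307/9.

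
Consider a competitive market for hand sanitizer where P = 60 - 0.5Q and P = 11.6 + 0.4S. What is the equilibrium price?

Set the two price expressions equal: 60 - 0.5Q = 11.6 + 0.4Q.
48.4 = 0.9Q, so Q* = 484/9.
P* = 60 − (0.5)(484/9) = 298/9.

P* = 298/9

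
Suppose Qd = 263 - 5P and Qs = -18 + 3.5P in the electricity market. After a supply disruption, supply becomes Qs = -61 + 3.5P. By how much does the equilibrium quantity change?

Original equilibrium: P* = 562/17, Q* = 1661/17.
New equilibrium: 263 - 5P = -61 + 3.5P, so 324 = 8.5P and P' = 648/17; Q' = 263 − 5(648/17) = 1231/17.
Change in quantity: 1231/17 − 1661/17 = -430/17.

ΔQ = -430/17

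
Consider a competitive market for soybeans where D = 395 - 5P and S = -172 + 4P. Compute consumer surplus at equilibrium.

Consumer surplus = 640

Equilibrium: 395 - 5P = -172 + 4P gives P* = 63, Q* = 80.
Demand choke price (D = 0): P = 79.
CS = ½(79 − 63)(80) = 640.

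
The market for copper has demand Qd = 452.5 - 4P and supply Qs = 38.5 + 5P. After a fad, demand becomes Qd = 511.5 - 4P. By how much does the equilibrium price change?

Original equilibrium: P* = 46, Q* = 268.5.
New equilibrium: 511.5 - 4P = 38.5 + 5P, so 473 = 9P and P' = 473/9; Q' = 511.5 − 4(473/9) = 5423/18.
Change in price: 473/9 − 46 = 59/9.

ΔP = 59/9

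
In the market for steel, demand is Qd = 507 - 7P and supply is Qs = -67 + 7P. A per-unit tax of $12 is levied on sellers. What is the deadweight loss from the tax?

Pre-tax equilibrium: P* = 41, Q* = 220.
Tax on sellers shifts supply to Qs = -67 + 7(P − 12) = -151 + 7P.
507 - 7P = -151 + 7P gives buyer price Pb = 47; sellers receive Ps = 47 − 12 = 35.
New quantity: Q = 507 − 7(47) = 178.
DWL = ½ × 12 × (220 − 178) = 252.

Deadweight loss = 252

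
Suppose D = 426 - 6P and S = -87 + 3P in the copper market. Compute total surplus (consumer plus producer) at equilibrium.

Equilibrium: 426 - 6P = -87 + 3P gives P* = 57, Q* = 84.
Demand choke price: P = 71; supply starts at P = 29.
CS = ½(71 − 57)(84) = 588; PS = ½(57 − 29)(84) = 1176.

Total surplus = 1764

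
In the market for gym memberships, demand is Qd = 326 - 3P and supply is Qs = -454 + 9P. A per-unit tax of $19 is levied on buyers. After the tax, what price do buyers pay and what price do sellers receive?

Buyers pay $79.25, sellers receive $60.25

Pre-tax equilibrium: P* = 65, Q* = 131.
Tax on buyers shifts demand to Qd = 326 − 3(P + 19) = 269 - 3P.
269 - 3P = -454 + 9P gives seller price Ps = 60.25; buyers pay Pb = 60.25 + 19 = 79.25.
New quantity: Q = 326 − 3(79.25) = 88.25.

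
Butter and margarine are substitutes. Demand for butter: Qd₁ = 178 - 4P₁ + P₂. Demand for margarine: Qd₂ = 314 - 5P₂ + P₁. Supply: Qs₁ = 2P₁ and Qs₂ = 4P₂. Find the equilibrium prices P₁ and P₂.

P₁ = 1916/53, P₂ = 2062/53

Market 1: 178 - 4P₁ + P₂ = 2P₁ → 6P₁ - P₂ = 178.
Market 2: 9P₂ - P₁ = 314.
Eliminating P₂: 9×(1) + 1×(2) gives 53P₁ = 1916, so P₁ = 1916/53.
Back-substitute into (2): P₂ = (314 + 1×1916/53) / 9 = 2062/53.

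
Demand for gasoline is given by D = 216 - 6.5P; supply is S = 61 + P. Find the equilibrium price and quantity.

P* = 62/3, Q* = 245/3

Set D = S: 216 - 6.5P = 61 + P.
155 = 7.5P, so P* = 62/3.
Q* = 216 − 6.5(62/3) = 245/3.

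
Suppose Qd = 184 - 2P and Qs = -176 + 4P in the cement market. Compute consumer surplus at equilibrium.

Consumer surplus = 1024

Equilibrium: 184 - 2P = -176 + 4P gives P* = 60, Q* = 64.
Demand choke price (Qd = 0): P = 92.
CS = ½(92 − 60)(64) = 1024.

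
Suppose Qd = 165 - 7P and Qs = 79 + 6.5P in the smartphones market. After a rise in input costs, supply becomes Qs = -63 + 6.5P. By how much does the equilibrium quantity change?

Original equilibrium: P* = 172/27, Q* = 3251/27.
New equilibrium: 165 - 7P = -63 + 6.5P, so 228 = 13.5P and P' = 152/9; Q' = 165 − 7(152/9) = 421/9.
Change in quantity: 421/9 − 3251/27 = -1988/27.

ΔQ = -1988/27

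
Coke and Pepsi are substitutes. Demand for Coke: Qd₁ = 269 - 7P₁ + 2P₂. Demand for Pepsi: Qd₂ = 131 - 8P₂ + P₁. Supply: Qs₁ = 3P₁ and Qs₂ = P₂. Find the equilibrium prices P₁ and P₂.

P₁ = 2683/88, P₂ = 1579/88

Market 1: 269 - 7P₁ + 2P₂ = 3P₁ → 10P₁ - 2P₂ = 269.
Market 2: 9P₂ - P₁ = 131.
Eliminating P₂: 9×(1) + 2×(2) gives 88P₁ = 2683, so P₁ = 2683/88.
Back-substitute into (2): P₂ = (131 + 1×2683/88) / 9 = 1579/88.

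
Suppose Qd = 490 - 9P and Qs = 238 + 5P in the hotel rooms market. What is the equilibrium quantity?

Set Qd = Qs: 490 - 9P = 238 + 5P.
252 = 14P, so P* = 18.
Q* = 490 − 9(18) = 328.

Q* = 328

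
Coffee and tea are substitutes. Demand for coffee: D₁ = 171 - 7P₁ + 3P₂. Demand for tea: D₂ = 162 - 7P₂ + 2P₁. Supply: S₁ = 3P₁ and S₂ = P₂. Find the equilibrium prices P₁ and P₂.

P₁ = 927/37, P₂ = 981/37

Market 1: 171 - 7P₁ + 3P₂ = 3P₁ → 10P₁ - 3P₂ = 171.
Market 2: 8P₂ - 2P₁ = 162.
Eliminating P₂: 8×(1) + 3×(2) gives 74P₁ = 1854, so P₁ = 927/37.
Back-substitute into (2): P₂ = (162 + 2×927/37) / 8 = 981/37.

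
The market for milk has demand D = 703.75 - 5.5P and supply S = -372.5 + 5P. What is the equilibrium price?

Set D = S: 703.75 - 5.5P = -372.5 + 5P.
1076.25 = 10.5P, so P* = 102.5.
Q* = 703.75 − 5.5(102.5) = 140.

P* = 102.5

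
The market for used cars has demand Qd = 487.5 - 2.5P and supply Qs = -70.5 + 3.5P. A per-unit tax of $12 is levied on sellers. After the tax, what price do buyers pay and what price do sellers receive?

Buyers pay $100, sellers receive $88

Pre-tax equilibrium: P* = 93, Q* = 255.
Tax on sellers shifts supply to Qs = -70.5 + 3.5(P − 12) = -112.5 + 3.5P.
487.5 - 2.5P = -112.5 + 3.5P gives buyer price Pb = 100; sellers receive Ps = 100 − 12 = 88.
New quantity: Q = 487.5 − 2.5(100) = 237.5.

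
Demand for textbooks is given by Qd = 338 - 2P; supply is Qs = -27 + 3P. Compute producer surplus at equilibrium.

Equilibrium: 338 - 2P = -27 + 3P gives P* = 73, Q* = 192.
Supply starts at P = 9 (where Qs = 0).
PS = ½(73 − 9)(192) = 6144.

Producer surplus = 6144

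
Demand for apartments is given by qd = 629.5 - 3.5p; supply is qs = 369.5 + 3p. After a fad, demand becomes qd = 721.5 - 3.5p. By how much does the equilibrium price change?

Original equilibrium: p* = 40, q* = 489.5.
New equilibrium: 721.5 - 3.5p = 369.5 + 3p, so 352 = 6.5p and p' = 704/13; q' = 721.5 − 3.5(704/13) = 13831/26.
Change in price: 704/13 − 40 = 184/13.

Δp = 184/13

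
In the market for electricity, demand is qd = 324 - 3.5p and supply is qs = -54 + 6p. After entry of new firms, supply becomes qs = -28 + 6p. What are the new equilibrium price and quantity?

p' = 704/19, q' = 3692/19

Original equilibrium: p* = 756/19, q* = 3510/19.
New equilibrium: 324 - 3.5p = -28 + 6p, so 352 = 9.5p and p' = 704/19; q' = 324 − 3.5(704/19) = 3692/19.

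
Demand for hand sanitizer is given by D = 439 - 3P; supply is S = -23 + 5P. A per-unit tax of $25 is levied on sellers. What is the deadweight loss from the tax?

Deadweight loss = 585.9375

Pre-tax equilibrium: P* = 57.75, Q* = 265.75.
Tax on sellers shifts supply to S = -23 + 5(P − 25) = -148 + 5P.
439 - 3P = -148 + 5P gives buyer price Pb = 73.375; sellers receive Ps = 73.375 − 25 = 48.375.
New quantity: Q = 439 − 3(73.375) = 218.875.
DWL = ½ × 25 × (265.75 − 218.875) = 585.9375.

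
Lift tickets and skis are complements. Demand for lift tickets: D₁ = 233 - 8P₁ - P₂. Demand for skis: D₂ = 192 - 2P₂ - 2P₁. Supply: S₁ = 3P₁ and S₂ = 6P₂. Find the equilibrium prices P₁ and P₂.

P₁ = 836/43, P₂ = 823/43

Market 1: 233 - 8P₁ - P₂ = 3P₁ → 11P₁ + P₂ = 233.
Market 2: 8P₂ + 2P₁ = 192.
Eliminating P₂: 8×(1) − 1×(2) gives 86P₁ = 1672, so P₁ = 836/43.
Back-substitute into (2): P₂ = (192 − 2×836/43) / 8 = 823/43.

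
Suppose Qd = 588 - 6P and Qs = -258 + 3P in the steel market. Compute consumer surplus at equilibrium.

Equilibrium: 588 - 6P = -258 + 3P gives P* = 94, Q* = 24.
Demand choke price (Qd = 0): P = 98.
CS = ½(98 − 94)(24) = 48.

Consumer surplus = 48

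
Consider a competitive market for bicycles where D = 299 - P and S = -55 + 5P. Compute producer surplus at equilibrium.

Producer surplus = 5760

Equilibrium: 299 - P = -55 + 5P gives P* = 59, Q* = 240.
Supply starts at P = 11 (where S = 0).
PS = ½(59 − 11)(240) = 5760.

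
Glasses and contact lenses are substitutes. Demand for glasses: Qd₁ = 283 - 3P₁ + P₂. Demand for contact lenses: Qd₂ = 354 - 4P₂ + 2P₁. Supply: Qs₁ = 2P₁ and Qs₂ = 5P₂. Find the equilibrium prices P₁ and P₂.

Market 1: 283 - 3P₁ + P₂ = 2P₁ → 5P₁ - P₂ = 283.
Market 2: 9P₂ - 2P₁ = 354.
Eliminating P₂: 9×(1) + 1×(2) gives 43P₁ = 2901, so P₁ = 2901/43.
Back-substitute into (2): P₂ = (354 + 2×2901/43) / 9 = 2336/43.

P₁ = 2901/43, P₂ = 2336/43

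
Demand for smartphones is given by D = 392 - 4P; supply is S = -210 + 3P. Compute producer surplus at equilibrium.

Equilibrium: 392 - 4P = -210 + 3P gives P* = 86, Q* = 48.
Supply starts at P = 70 (where S = 0).
PS = ½(86 − 70)(48) = 384.

Producer surplus = 384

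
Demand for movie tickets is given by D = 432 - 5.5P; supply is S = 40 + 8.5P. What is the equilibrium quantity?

Q* = 278

Set D = S: 432 - 5.5P = 40 + 8.5P.
392 = 14P, so P* = 28.
Q* = 432 − 5.5(28) = 278.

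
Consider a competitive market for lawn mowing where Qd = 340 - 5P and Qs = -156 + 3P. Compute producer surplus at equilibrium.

Producer surplus = 150

Equilibrium: 340 - 5P = -156 + 3P gives P* = 62, Q* = 30.
Supply starts at P = 52 (where Qs = 0).
PS = ½(62 − 52)(30) = 150.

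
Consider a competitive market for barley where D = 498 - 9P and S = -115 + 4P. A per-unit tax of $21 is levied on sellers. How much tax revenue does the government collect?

Pre-tax equilibrium: P* = 613/13, Q* = 957/13.
Tax on sellers shifts supply to S = -115 + 4(P − 21) = -199 + 4P.
498 - 9P = -199 + 4P gives buyer price Pb = 697/13; sellers receive Ps = 697/13 − 21 = 424/13.
New quantity: Q = 498 − 9(697/13) = 201/13.
Revenue = 21 × 201/13 = 4221/13.

Tax revenue = 4221/13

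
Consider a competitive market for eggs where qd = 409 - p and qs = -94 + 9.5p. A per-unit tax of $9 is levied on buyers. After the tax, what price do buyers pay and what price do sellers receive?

Pre-tax equilibrium: p* = 1006/21, q* = 7583/21.
Tax on buyers shifts demand to qd = 409 − 1(p + 9) = 400 - p.
400 - p = -94 + 9.5p gives seller price ps = 988/21; buyers pay pb = 988/21 + 9 = 1177/21.
New quantity: q = 409 − 1(1177/21) = 7412/21.

Buyers pay 1177/21, sellers receive 988/21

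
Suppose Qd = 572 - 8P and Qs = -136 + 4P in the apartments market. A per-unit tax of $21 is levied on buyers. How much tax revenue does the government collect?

Tax revenue = 924

Pre-tax equilibrium: P* = 59, Q* = 100.
Tax on buyers shifts demand to Qd = 572 − 8(P + 21) = 404 - 8P.
404 - 8P = -136 + 4P gives seller price Ps = 45; buyers pay Pb = 45 + 21 = 66.
New quantity: Q = 572 − 8(66) = 44.
Revenue = 21 × 44 = 924.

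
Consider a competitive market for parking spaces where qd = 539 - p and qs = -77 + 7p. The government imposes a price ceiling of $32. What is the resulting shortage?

Shortage = 360

Equilibrium price would be p* = 77, so the ceiling at 32 binds.
At p = 32: qd = 539 − 1(32) = 507, qs = -77 + 7(32) = 147.
Shortage = 507 − 147 = 360.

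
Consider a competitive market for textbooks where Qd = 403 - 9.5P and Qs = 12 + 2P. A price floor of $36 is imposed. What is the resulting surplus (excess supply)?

Equilibrium price would be P* = 34, so the floor at 36 binds.
At P = 36: Qd = 61, Qs = 84.
Surplus = 84 − 61 = 23.

Surplus = 23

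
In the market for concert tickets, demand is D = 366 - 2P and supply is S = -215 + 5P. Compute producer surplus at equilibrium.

Producer surplus = 4000

Equilibrium: 366 - 2P = -215 + 5P gives P* = 83, Q* = 200.
Supply starts at P = 43 (where S = 0).
PS = ½(83 − 43)(200) = 4000.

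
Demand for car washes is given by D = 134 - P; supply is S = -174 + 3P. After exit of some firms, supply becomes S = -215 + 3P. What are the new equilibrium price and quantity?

P' = 87.25, Q' = 46.75

Original equilibrium: P* = 77, Q* = 57.
New equilibrium: 134 - P = -215 + 3P, so 349 = 4P and P' = 87.25; Q' = 134 − 1(87.25) = 46.75.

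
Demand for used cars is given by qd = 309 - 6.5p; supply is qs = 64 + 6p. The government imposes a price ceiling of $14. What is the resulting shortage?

Equilibrium price would be p* = 19.6, so the ceiling at 14 binds.
At p = 14: qd = 309 − 6.5(14) = 218, qs = 64 + 6(14) = 148.
Shortage = 218 − 148 = 70.

Shortage = 70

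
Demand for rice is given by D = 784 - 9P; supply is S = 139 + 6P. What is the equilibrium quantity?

Q* = 397

Set D = S: 784 - 9P = 139 + 6P.
645 = 15P, so P* = 43.
Q* = 784 − 9(43) = 397.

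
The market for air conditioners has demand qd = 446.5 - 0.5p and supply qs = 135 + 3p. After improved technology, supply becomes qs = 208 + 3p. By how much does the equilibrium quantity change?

Original equilibrium: p* = 89, q* = 402.
New equilibrium: 446.5 - 0.5p = 208 + 3p, so 238.5 = 3.5p and p' = 477/7; q' = 446.5 − 0.5(477/7) = 2887/7.
Change in quantity: 2887/7 − 402 = 73/7.

Δq = 73/7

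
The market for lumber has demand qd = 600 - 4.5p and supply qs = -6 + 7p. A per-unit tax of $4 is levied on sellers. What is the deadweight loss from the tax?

Deadweight loss = 504/23

Pre-tax equilibrium: p* = 1212/23, q* = 8346/23.
Tax on sellers shifts supply to qs = -6 + 7(p − 4) = -34 + 7p.
600 - 4.5p = -34 + 7p gives buyer price pb = 1268/23; sellers receive ps = 1268/23 − 4 = 1176/23.
New quantity: q = 600 − 4.5(1268/23) = 8094/23.
DWL = ½ × 4 × (8346/23 − 8094/23) = 504/23.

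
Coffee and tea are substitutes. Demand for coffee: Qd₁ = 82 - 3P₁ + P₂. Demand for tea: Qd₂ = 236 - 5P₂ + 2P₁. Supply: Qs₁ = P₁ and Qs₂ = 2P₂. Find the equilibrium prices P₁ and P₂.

P₁ = 405/13, P₂ = 554/13

Market 1: 82 - 3P₁ + P₂ = P₁ → 4P₁ - P₂ = 82.
Market 2: 7P₂ - 2P₁ = 236.
Eliminating P₂: 7×(1) + 1×(2) gives 26P₁ = 810, so P₁ = 405/13.
Back-substitute into (2): P₂ = (236 + 2×405/13) / 7 = 554/13.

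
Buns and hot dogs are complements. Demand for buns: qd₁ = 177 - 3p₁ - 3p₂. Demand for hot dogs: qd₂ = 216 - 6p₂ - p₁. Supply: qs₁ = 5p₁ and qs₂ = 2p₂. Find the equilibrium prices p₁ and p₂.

p₁ = 768/61, p₂ = 1551/61

Market 1: 177 - 3p₁ - 3p₂ = 5p₁ → 8p₁ + 3p₂ = 177.
Market 2: 8p₂ + p₁ = 216.
Eliminating p₂: 8×(1) − 3×(2) gives 61p₁ = 768, so p₁ = 768/61.
Back-substitute into (2): p₂ = (216 − 1×768/61) / 8 = 1551/61.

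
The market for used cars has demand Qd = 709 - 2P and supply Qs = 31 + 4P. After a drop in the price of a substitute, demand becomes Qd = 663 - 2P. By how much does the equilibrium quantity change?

ΔQ = -92/3

Original equilibrium: P* = 113, Q* = 483.
New equilibrium: 663 - 2P = 31 + 4P, so 632 = 6P and P' = 316/3; Q' = 663 − 2(316/3) = 1357/3.
Change in quantity: 1357/3 − 483 = -92/3.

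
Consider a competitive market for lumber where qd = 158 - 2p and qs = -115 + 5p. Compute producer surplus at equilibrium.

Equilibrium: 158 - 2p = -115 + 5p gives p* = 39, q* = 80.
Supply starts at p = 23 (where qs = 0).
PS = ½(39 − 23)(80) = 640.

Producer surplus = 640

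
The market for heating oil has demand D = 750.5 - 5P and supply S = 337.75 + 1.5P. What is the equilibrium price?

Set D = S: 750.5 - 5P = 337.75 + 1.5P.
412.75 = 6.5P, so P* = 63.5.
Q* = 750.5 − 5(63.5) = 433.

P* = 63.5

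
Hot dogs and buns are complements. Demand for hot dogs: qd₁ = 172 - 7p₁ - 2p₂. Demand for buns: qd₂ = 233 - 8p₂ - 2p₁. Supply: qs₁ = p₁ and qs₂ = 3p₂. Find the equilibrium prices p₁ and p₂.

p₁ = 713/42, p₂ = 380/21

Market 1: 172 - 7p₁ - 2p₂ = p₁ → 8p₁ + 2p₂ = 172.
Market 2: 11p₂ + 2p₁ = 233.
Eliminating p₂: 11×(1) − 2×(2) gives 84p₁ = 1426, so p₁ = 713/42.
Back-substitute into (2): p₂ = (233 − 2×713/42) / 11 = 380/21.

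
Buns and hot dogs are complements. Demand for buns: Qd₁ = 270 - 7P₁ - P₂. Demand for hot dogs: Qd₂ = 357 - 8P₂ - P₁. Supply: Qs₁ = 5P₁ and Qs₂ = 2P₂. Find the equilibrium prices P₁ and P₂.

Market 1: 270 - 7P₁ - P₂ = 5P₁ → 12P₁ + P₂ = 270.
Market 2: 10P₂ + P₁ = 357.
Eliminating P₂: 10×(1) − 1×(2) gives 119P₁ = 2343, so P₁ = 2343/119.
Back-substitute into (2): P₂ = (357 − 1×2343/119) / 10 = 4014/119.

P₁ = 2343/119, P₂ = 4014/119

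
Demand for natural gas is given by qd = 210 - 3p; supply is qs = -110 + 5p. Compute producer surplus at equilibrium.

Producer surplus = 810

Equilibrium: 210 - 3p = -110 + 5p gives p* = 40, q* = 90.
Supply starts at p = 22 (where qs = 0).
PS = ½(40 − 22)(90) = 810.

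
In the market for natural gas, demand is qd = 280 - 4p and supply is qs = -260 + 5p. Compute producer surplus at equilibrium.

Equilibrium: 280 - 4p = -260 + 5p gives p* = 60, q* = 40.
Supply starts at p = 52 (where qs = 0).
PS = ½(60 − 52)(40) = 160.

Producer surplus = 160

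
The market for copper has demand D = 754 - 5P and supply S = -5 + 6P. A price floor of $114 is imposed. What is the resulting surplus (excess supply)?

Surplus = 495

Equilibrium price would be P* = 69, so the floor at 114 binds.
At P = 114: D = 184, S = 679.
Surplus = 679 − 184 = 495.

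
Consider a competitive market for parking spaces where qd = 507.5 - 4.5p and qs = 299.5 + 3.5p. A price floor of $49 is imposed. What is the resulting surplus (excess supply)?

Surplus = 184

Equilibrium price would be p* = 26, so the floor at 49 binds.
At p = 49: qd = 287, qs = 471.
Surplus = 471 − 287 = 184.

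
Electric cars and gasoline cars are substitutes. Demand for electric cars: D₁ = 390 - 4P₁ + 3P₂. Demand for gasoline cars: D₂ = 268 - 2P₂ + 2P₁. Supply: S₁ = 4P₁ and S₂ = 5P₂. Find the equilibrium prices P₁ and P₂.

P₁ = 70.68, P₂ = 58.48

Market 1: 390 - 4P₁ + 3P₂ = 4P₁ → 8P₁ - 3P₂ = 390.
Market 2: 7P₂ - 2P₁ = 268.
Eliminating P₂: 7×(1) + 3×(2) gives 50P₁ = 3534, so P₁ = 70.68.
Back-substitute into (2): P₂ = (268 + 2×70.68) / 7 = 58.48.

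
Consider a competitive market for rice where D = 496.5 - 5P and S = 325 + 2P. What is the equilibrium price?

P* = 24.5

Set D = S: 496.5 - 5P = 325 + 2P.
171.5 = 7P, so P* = 24.5.
Q* = 496.5 − 5(24.5) = 374.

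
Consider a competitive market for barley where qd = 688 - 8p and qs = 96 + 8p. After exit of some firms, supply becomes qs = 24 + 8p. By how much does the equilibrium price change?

Δp = 4.5

Original equilibrium: p* = 37, q* = 392.
New equilibrium: 688 - 8p = 24 + 8p, so 664 = 16p and p' = 41.5; q' = 688 − 8(41.5) = 356.
Change in price: 41.5 − 37 = 4.5.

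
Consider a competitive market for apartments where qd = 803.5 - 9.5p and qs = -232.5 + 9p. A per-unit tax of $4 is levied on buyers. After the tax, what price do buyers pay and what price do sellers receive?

Buyers pay 2144/37, sellers receive 1996/37

Pre-tax equilibrium: p* = 56, q* = 271.5.
Tax on buyers shifts demand to qd = 803.5 − 9.5(p + 4) = 765.5 - 9.5p.
765.5 - 9.5p = -232.5 + 9p gives seller price ps = 1996/37; buyers pay pb = 1996/37 + 4 = 2144/37.
New quantity: q = 803.5 − 9.5(2144/37) = 18723/74.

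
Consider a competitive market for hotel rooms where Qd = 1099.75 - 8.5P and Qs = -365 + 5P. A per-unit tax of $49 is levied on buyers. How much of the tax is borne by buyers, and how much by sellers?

Buyers bear 490/27, sellers bear 833/27

Pre-tax equilibrium: P* = 108.5, Q* = 177.5.
Tax on buyers shifts demand to Qd = 1099.75 − 8.5(P + 49) = 683.25 - 8.5P.
683.25 - 8.5P = -365 + 5P gives seller price Ps = 4193/54; buyers pay Pb = 4193/54 + 49 = 6839/54.
New quantity: Q = 1099.75 − 8.5(6839/54) = 1255/54.
Buyer burden = 6839/54 − 108.5 = 490/27; seller burden = 108.5 − 4193/54 = 833/27.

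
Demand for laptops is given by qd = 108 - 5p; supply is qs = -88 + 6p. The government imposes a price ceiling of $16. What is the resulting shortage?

Equilibrium price would be p* = 196/11, so the ceiling at 16 binds.
At p = 16: qd = 108 − 5(16) = 28, qs = -88 + 6(16) = 8.
Shortage = 28 − 8 = 20.

Shortage = 20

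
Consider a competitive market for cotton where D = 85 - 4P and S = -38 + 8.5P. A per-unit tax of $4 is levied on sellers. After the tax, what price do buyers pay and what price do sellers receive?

Buyers pay $12.56, sellers receive $8.56

Pre-tax equilibrium: P* = 9.84, Q* = 45.64.
Tax on sellers shifts supply to S = -38 + 8.5(P − 4) = -72 + 8.5P.
85 - 4P = -72 + 8.5P gives buyer price Pb = 12.56; sellers receive Ps = 12.56 − 4 = 8.56.
New quantity: Q = 85 − 4(12.56) = 34.76.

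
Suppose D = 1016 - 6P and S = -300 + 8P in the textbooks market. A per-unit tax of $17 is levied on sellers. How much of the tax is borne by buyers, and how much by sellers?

Buyers bear 68/7, sellers bear 51/7

Pre-tax equilibrium: P* = 94, Q* = 452.
Tax on sellers shifts supply to S = -300 + 8(P − 17) = -436 + 8P.
1016 - 6P = -436 + 8P gives buyer price Pb = 726/7; sellers receive Ps = 726/7 − 17 = 607/7.
New quantity: Q = 1016 − 6(726/7) = 2756/7.
Buyer burden = 726/7 − 94 = 68/7; seller burden = 94 − 607/7 = 51/7.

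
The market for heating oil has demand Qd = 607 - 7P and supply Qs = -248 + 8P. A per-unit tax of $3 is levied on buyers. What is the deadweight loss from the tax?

Deadweight loss = 16.8

Pre-tax equilibrium: P* = 57, Q* = 208.
Tax on buyers shifts demand to Qd = 607 − 7(P + 3) = 586 - 7P.
586 - 7P = -248 + 8P gives seller price Ps = 55.6; buyers pay Pb = 55.6 + 3 = 58.6.
New quantity: Q = 607 − 7(58.6) = 196.8.
DWL = ½ × 3 × (208 − 196.8) = 16.8.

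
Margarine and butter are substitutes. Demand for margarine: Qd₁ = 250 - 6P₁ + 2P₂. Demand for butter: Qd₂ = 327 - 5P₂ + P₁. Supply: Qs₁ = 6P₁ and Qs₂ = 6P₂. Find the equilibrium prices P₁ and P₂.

P₁ = 1702/65, P₂ = 2087/65

Market 1: 250 - 6P₁ + 2P₂ = 6P₁ → 12P₁ - 2P₂ = 250.
Market 2: 11P₂ - P₁ = 327.
Eliminating P₂: 11×(1) + 2×(2) gives 130P₁ = 3404, so P₁ = 1702/65.
Back-substitute into (2): P₂ = (327 + 1×1702/65) / 11 = 2087/65.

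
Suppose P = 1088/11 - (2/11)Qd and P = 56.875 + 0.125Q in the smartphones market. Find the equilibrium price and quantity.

Set the two price expressions equal: 1088/11 - (2/11)Q = 56.875 + 0.125Q.
3699/88 = (27/88)Q, so Q* = 137.
P* = 1088/11 − (2/11)(137) = 74.

P* = 74, Q* = 137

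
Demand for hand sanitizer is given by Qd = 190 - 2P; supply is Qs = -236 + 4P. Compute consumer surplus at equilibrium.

Consumer surplus = 576

Equilibrium: 190 - 2P = -236 + 4P gives P* = 71, Q* = 48.
Demand choke price (Qd = 0): P = 95.
CS = ½(95 − 71)(48) = 576.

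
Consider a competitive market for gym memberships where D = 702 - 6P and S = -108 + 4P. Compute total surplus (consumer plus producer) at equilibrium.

Equilibrium: 702 - 6P = -108 + 4P gives P* = 81, Q* = 216.
Demand choke price: P = 117; supply starts at P = 27.
CS = ½(117 − 81)(216) = 3888; PS = ½(81 − 27)(216) = 5832.

Total surplus = 9720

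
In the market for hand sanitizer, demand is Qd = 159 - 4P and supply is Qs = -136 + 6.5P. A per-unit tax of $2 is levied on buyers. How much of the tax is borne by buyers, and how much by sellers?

Buyers bear 26/21, sellers bear 16/21

Pre-tax equilibrium: P* = 590/21, Q* = 979/21.
Tax on buyers shifts demand to Qd = 159 − 4(P + 2) = 151 - 4P.
151 - 4P = -136 + 6.5P gives seller price Ps = 82/3; buyers pay Pb = 82/3 + 2 = 88/3.
New quantity: Q = 159 − 4(88/3) = 125/3.
Buyer burden = 88/3 − 590/21 = 26/21; seller burden = 590/21 − 82/3 = 16/21.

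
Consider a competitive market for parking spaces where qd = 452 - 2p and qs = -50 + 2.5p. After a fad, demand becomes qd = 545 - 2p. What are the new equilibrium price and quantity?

p' = 1190/9, q' = 2525/9

Original equilibrium: p* = 1004/9, q* = 2060/9.
New equilibrium: 545 - 2p = -50 + 2.5p, so 595 = 4.5p and p' = 1190/9; q' = 545 − 2(1190/9) = 2525/9.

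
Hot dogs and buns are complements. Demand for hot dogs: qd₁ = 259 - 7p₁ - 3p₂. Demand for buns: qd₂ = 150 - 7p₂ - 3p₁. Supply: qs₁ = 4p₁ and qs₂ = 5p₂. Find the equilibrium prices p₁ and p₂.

p₁ = 886/41, p₂ = 291/41

Market 1: 259 - 7p₁ - 3p₂ = 4p₁ → 11p₁ + 3p₂ = 259.
Market 2: 12p₂ + 3p₁ = 150.
Eliminating p₂: 12×(1) − 3×(2) gives 123p₁ = 2658, so p₁ = 886/41.
Back-substitute into (2): p₂ = (150 − 3×886/41) / 12 = 291/41.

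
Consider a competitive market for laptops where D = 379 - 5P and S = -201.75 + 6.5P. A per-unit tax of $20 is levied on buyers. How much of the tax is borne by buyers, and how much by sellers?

Buyers bear 260/23, sellers bear 200/23

Pre-tax equilibrium: P* = 50.5, Q* = 126.5.
Tax on buyers shifts demand to D = 379 − 5(P + 20) = 279 - 5P.
279 - 5P = -201.75 + 6.5P gives seller price Ps = 1923/46; buyers pay Pb = 1923/46 + 20 = 2843/46.
New quantity: Q = 379 − 5(2843/46) = 3219/46.
Buyer burden = 2843/46 − 50.5 = 260/23; seller burden = 50.5 − 1923/46 = 200/23.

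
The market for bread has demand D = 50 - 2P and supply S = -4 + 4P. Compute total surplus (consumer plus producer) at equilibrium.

Equilibrium: 50 - 2P = -4 + 4P gives P* = 9, Q* = 32.
Demand choke price: P = 25; supply starts at P = 1.
CS = ½(25 − 9)(32) = 256; PS = ½(9 − 1)(32) = 128.

Total surplus = 384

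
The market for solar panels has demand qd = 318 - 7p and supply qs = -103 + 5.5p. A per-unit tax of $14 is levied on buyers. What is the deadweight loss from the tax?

Deadweight loss = 301.84

Pre-tax equilibrium: p* = 33.68, q* = 82.24.
Tax on buyers shifts demand to qd = 318 − 7(p + 14) = 220 - 7p.
220 - 7p = -103 + 5.5p gives seller price ps = 25.84; buyers pay pb = 25.84 + 14 = 39.84.
New quantity: q = 318 − 7(39.84) = 39.12.
DWL = ½ × 14 × (82.24 − 39.12) = 301.84.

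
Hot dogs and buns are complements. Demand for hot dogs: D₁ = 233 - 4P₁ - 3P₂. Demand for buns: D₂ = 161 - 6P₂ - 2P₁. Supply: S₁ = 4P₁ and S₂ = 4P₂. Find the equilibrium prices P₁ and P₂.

Market 1: 233 - 4P₁ - 3P₂ = 4P₁ → 8P₁ + 3P₂ = 233.
Market 2: 10P₂ + 2P₁ = 161.
Eliminating P₂: 10×(1) − 3×(2) gives 74P₁ = 1847, so P₁ = 1847/74.
Back-substitute into (2): P₂ = (161 − 2×1847/74) / 10 = 411/37.

P₁ = 1847/74, P₂ = 411/37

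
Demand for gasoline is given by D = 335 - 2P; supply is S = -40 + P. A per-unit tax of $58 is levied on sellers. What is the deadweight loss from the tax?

Deadweight loss = 3364/3

Pre-tax equilibrium: P* = 125, Q* = 85.
Tax on sellers shifts supply to S = -40 + 1(P − 58) = -98 + P.
335 - 2P = -98 + P gives buyer price Pb = 433/3; sellers receive Ps = 433/3 − 58 = 259/3.
New quantity: Q = 335 − 2(433/3) = 139/3.
DWL = ½ × 58 × (85 − 139/3) = 3364/3.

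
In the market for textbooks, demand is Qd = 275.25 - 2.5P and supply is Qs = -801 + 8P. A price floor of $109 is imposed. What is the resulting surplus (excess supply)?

Surplus = 68.25

Equilibrium price would be P* = 102.5, so the floor at 109 binds.
At P = 109: Qd = 2.75, Qs = 71.
Surplus = 71 − 2.75 = 68.25.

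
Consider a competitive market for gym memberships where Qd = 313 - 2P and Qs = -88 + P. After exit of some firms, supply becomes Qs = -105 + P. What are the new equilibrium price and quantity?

Original equilibrium: P* = 401/3, Q* = 137/3.
New equilibrium: 313 - 2P = -105 + P, so 418 = 3P and P' = 418/3; Q' = 313 − 2(418/3) = 103/3.

P' = 418/3, Q' = 103/3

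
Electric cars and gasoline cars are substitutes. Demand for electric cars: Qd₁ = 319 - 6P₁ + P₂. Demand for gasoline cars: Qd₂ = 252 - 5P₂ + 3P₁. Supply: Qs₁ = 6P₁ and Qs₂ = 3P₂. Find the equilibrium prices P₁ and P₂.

Market 1: 319 - 6P₁ + P₂ = 6P₁ → 12P₁ - P₂ = 319.
Market 2: 8P₂ - 3P₁ = 252.
Eliminating P₂: 8×(1) + 1×(2) gives 93P₁ = 2804, so P₁ = 2804/93.
Back-substitute into (2): P₂ = (252 + 3×2804/93) / 8 = 1327/31.

P₁ = 2804/93, P₂ = 1327/31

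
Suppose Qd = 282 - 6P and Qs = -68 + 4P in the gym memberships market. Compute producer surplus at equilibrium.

Equilibrium: 282 - 6P = -68 + 4P gives P* = 35, Q* = 72.
Supply starts at P = 17 (where Qs = 0).
PS = ½(35 − 17)(72) = 648.

Producer surplus = 648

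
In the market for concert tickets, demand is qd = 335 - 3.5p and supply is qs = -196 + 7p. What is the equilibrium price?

Set qd = qs: 335 - 3.5p = -196 + 7p.
531 = 10.5p, so p* = 354/7.
q* = 335 − 3.5(354/7) = 158.

p* = 354/7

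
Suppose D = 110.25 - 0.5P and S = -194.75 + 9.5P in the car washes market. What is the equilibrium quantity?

Set D = S: 110.25 - 0.5P = -194.75 + 9.5P.
305 = 10P, so P* = 30.5.
Q* = 110.25 − 0.5(30.5) = 95.

Q* = 95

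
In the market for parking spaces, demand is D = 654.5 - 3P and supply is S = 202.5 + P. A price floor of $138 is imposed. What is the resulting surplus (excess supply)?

Equilibrium price would be P* = 113, so the floor at 138 binds.
At P = 138: D = 240.5, S = 340.5.
Surplus = 340.5 − 240.5 = 100.

Surplus = 100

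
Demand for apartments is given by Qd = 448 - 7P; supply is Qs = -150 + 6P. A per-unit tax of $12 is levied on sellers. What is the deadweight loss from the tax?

Pre-tax equilibrium: P* = 46, Q* = 126.
Tax on sellers shifts supply to Qs = -150 + 6(P − 12) = -222 + 6P.
448 - 7P = -222 + 6P gives buyer price Pb = 670/13; sellers receive Ps = 670/13 − 12 = 514/13.
New quantity: Q = 448 − 7(670/13) = 1134/13.
DWL = ½ × 12 × (126 − 1134/13) = 3024/13.

Deadweight loss = 3024/13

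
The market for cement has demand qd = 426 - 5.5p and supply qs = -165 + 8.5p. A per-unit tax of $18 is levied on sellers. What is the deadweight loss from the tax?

Pre-tax equilibrium: p* = 591/14, q* = 5427/28.
Tax on sellers shifts supply to qs = -165 + 8.5(p − 18) = -318 + 8.5p.
426 - 5.5p = -318 + 8.5p gives buyer price pb = 372/7; sellers receive ps = 372/7 − 18 = 246/7.
New quantity: q = 426 − 5.5(372/7) = 936/7.
DWL = ½ × 18 × (5427/28 − 936/7) = 15147/28.

Deadweight loss = 15147/28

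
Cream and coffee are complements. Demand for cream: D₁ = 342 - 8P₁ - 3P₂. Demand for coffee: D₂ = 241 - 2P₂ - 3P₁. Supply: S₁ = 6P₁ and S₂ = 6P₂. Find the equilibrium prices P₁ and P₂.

Market 1: 342 - 8P₁ - 3P₂ = 6P₁ → 14P₁ + 3P₂ = 342.
Market 2: 8P₂ + 3P₁ = 241.
Eliminating P₂: 8×(1) − 3×(2) gives 103P₁ = 2013, so P₁ = 2013/103.
Back-substitute into (2): P₂ = (241 − 3×2013/103) / 8 = 2348/103.

P₁ = 2013/103, P₂ = 2348/103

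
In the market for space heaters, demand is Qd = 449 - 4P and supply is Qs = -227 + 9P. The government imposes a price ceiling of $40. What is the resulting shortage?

Equilibrium price would be P* = 52, so the ceiling at 40 binds.
At P = 40: Qd = 449 − 4(40) = 289, Qs = -227 + 9(40) = 133.
Shortage = 289 − 133 = 156.

Shortage = 156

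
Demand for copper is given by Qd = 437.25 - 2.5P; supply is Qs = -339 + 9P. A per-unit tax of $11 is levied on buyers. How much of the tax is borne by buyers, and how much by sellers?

Buyers bear 198/23, sellers bear 55/23

Pre-tax equilibrium: P* = 67.5, Q* = 268.5.
Tax on buyers shifts demand to Qd = 437.25 − 2.5(P + 11) = 409.75 - 2.5P.
409.75 - 2.5P = -339 + 9P gives seller price Ps = 2995/46; buyers pay Pb = 2995/46 + 11 = 3501/46.
New quantity: Q = 437.25 − 2.5(3501/46) = 11361/46.
Buyer burden = 3501/46 − 67.5 = 198/23; seller burden = 67.5 − 2995/46 = 55/23.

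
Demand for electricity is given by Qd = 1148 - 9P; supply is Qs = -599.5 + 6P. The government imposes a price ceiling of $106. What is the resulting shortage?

Equilibrium price would be P* = 116.5, so the ceiling at 106 binds.
At P = 106: Qd = 1148 − 9(106) = 194, Qs = -599.5 + 6(106) = 36.5.
Shortage = 194 − 36.5 = 157.5.

Shortage = 157.5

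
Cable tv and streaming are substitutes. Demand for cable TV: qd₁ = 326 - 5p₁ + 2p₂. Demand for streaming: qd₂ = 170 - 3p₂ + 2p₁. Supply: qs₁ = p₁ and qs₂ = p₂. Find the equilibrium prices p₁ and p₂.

p₁ = 82.2, p₂ = 83.6

Market 1: 326 - 5p₁ + 2p₂ = p₁ → 6p₁ - 2p₂ = 326.
Market 2: 4p₂ - 2p₁ = 170.
Eliminating p₂: 4×(1) + 2×(2) gives 20p₁ = 1644, so p₁ = 82.2.
Back-substitute into (2): p₂ = (170 + 2×82.2) / 4 = 83.6.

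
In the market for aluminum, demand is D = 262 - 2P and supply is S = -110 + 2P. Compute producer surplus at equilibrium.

Equilibrium: 262 - 2P = -110 + 2P gives P* = 93, Q* = 76.
Supply starts at P = 55 (where S = 0).
PS = ½(93 − 55)(76) = 1444.

Producer surplus = 1444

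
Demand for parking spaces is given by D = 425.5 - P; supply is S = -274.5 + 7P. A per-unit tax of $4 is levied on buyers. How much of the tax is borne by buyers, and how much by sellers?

Buyers bear $3.5, sellers bear $0.5

Pre-tax equilibrium: P* = 87.5, Q* = 338.
Tax on buyers shifts demand to D = 425.5 − 1(P + 4) = 421.5 - P.
421.5 - P = -274.5 + 7P gives seller price Ps = 87; buyers pay Pb = 87 + 4 = 91.
New quantity: Q = 425.5 − 1(91) = 334.5.
Buyer burden = 91 − 87.5 = 3.5; seller burden = 87.5 − 87 = 0.5.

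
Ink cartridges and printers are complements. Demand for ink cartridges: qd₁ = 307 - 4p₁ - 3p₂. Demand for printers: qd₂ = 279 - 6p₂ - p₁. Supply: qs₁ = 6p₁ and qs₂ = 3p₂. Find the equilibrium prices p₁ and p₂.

Market 1: 307 - 4p₁ - 3p₂ = 6p₁ → 10p₁ + 3p₂ = 307.
Market 2: 9p₂ + p₁ = 279.
Eliminating p₂: 9×(1) − 3×(2) gives 87p₁ = 1926, so p₁ = 642/29.
Back-substitute into (2): p₂ = (279 − 1×642/29) / 9 = 2483/87.

p₁ = 642/29, p₂ = 2483/87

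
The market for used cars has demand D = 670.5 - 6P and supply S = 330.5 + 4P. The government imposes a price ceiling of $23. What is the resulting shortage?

Equilibrium price would be P* = 34, so the ceiling at 23 binds.
At P = 23: D = 670.5 − 6(23) = 532.5, S = 330.5 + 4(23) = 422.5.
Shortage = 532.5 − 422.5 = 110.

Shortage = 110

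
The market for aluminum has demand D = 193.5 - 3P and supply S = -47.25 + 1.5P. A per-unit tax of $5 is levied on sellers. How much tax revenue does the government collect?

Tax revenue = 140

Pre-tax equilibrium: P* = 53.5, Q* = 33.
Tax on sellers shifts supply to S = -47.25 + 1.5(P − 5) = -54.75 + 1.5P.
193.5 - 3P = -54.75 + 1.5P gives buyer price Pb = 331/6; sellers receive Ps = 331/6 − 5 = 301/6.
New quantity: Q = 193.5 − 3(331/6) = 28.
Revenue = 5 × 28 = 140.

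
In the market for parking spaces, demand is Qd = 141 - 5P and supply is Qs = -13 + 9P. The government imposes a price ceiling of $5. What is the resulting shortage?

Shortage = 84

Equilibrium price would be P* = 11, so the ceiling at 5 binds.
At P = 5: Qd = 141 − 5(5) = 116, Qs = -13 + 9(5) = 32.
Shortage = 116 − 32 = 84.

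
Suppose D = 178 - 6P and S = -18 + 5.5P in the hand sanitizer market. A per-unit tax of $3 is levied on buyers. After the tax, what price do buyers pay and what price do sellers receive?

Buyers pay 425/23, sellers receive 356/23

Pre-tax equilibrium: P* = 392/23, Q* = 1742/23.
Tax on buyers shifts demand to D = 178 − 6(P + 3) = 160 - 6P.
160 - 6P = -18 + 5.5P gives seller price Ps = 356/23; buyers pay Pb = 356/23 + 3 = 425/23.
New quantity: Q = 178 − 6(425/23) = 1544/23.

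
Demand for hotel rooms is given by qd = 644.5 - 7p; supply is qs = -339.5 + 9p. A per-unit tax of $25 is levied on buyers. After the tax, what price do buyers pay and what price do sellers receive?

Pre-tax equilibrium: p* = 61.5, q* = 214.
Tax on buyers shifts demand to qd = 644.5 − 7(p + 25) = 469.5 - 7p.
469.5 - 7p = -339.5 + 9p gives seller price ps = 50.5625; buyers pay pb = 50.5625 + 25 = 75.5625.
New quantity: q = 644.5 − 7(75.5625) = 115.5625.

Buyers pay $75.5625, sellers receive $50.5625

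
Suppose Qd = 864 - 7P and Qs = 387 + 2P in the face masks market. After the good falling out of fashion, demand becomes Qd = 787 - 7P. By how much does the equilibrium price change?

ΔP = -77/9

Original equilibrium: P* = 53, Q* = 493.
New equilibrium: 787 - 7P = 387 + 2P, so 400 = 9P and P' = 400/9; Q' = 787 − 7(400/9) = 4283/9.
Change in price: 400/9 − 53 = -77/9.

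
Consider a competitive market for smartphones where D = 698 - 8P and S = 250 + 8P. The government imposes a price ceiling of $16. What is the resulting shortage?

Equilibrium price would be P* = 28, so the ceiling at 16 binds.
At P = 16: D = 698 − 8(16) = 570, S = 250 + 8(16) = 378.
Shortage = 570 − 378 = 192.

Shortage = 192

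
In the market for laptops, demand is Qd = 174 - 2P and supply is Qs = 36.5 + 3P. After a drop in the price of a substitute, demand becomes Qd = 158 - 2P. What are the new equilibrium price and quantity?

Original equilibrium: P* = 27.5, Q* = 119.
New equilibrium: 158 - 2P = 36.5 + 3P, so 121.5 = 5P and P' = 24.3; Q' = 158 − 2(24.3) = 109.4.

P' = 24.3, Q' = 109.4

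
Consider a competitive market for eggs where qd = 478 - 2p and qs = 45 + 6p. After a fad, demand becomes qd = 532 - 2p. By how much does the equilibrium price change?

Original equilibrium: p* = 54.125, q* = 369.75.
New equilibrium: 532 - 2p = 45 + 6p, so 487 = 8p and p' = 60.875; q' = 532 − 2(60.875) = 410.25.
Change in price: 60.875 − 54.125 = 6.75.

Δp = 6.75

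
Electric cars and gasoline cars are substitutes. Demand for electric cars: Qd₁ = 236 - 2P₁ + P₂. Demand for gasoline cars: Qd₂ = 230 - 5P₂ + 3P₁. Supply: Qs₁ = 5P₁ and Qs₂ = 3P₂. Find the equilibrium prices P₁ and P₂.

P₁ = 2118/53, P₂ = 2318/53

Market 1: 236 - 2P₁ + P₂ = 5P₁ → 7P₁ - P₂ = 236.
Market 2: 8P₂ - 3P₁ = 230.
Eliminating P₂: 8×(1) + 1×(2) gives 53P₁ = 2118, so P₁ = 2118/53.
Back-substitute into (2): P₂ = (230 + 3×2118/53) / 8 = 2318/53.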